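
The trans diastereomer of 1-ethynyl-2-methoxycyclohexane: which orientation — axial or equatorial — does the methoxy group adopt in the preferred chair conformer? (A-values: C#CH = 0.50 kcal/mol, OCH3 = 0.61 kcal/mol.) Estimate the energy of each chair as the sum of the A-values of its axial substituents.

C1 and C2 have opposite parity, so for the trans isomer the two substituents are e,e in one chair and a,a in the other.
Chair I (ethynyl axial, methoxy axial): E = 1.11 kcal/mol.
Chair II (ethynyl equatorial, methoxy equatorial): E = 0.00 kcal/mol.
Chair II is the more stable (lower-energy) conformer, and in that chair the methoxy group is equatorial.

equatorial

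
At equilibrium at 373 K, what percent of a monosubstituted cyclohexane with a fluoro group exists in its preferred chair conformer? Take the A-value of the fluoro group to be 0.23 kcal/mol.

57.7%

One chair has the fluoro group axial (E = 0.23 kcal/mol) and the other has it equatorial (E = 0).
ΔG = 0.23 kcal/mol between the two chairs.
K = exp(ΔG/RT) with R = 1.987×10⁻³ kcal mol⁻¹ K⁻¹ and T = 373 K gives K ≈ 1.36.
Fraction in the lower-energy chair = K/(K+1) = 57.7%.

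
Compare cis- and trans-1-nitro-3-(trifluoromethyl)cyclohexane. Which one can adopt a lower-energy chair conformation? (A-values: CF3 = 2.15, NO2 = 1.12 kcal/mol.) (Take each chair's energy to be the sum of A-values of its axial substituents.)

At 1,3 positions (parity same): cis → (e,e or a,a); trans → (a,e or e,a).
Best chair for cis: E = 0.00 kcal/mol; best chair for trans: E = 1.12 kcal/mol.
The cis isomer is lower by 1.12 kcal/mol.

cis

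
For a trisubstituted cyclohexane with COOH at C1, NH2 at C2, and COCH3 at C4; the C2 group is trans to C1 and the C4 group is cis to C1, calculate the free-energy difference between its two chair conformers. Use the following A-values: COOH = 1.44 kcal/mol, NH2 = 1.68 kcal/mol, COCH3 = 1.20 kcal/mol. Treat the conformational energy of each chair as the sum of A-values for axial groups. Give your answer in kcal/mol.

Chair I (carboxyl axial, amino axial, acetyl equatorial): E = 3.12 kcal/mol.
Chair II (carboxyl equatorial, amino equatorial, acetyl axial): E = 1.20 kcal/mol.
ΔE = 3.12 − 1.20 = 1.92 kcal/mol; chair II is more stable.

1.92 kcal/mol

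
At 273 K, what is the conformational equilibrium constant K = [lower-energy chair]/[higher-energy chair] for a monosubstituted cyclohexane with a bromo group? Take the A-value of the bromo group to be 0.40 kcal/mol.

One chair has the bromo group axial (E = 0.40 kcal/mol) and the other has it equatorial (E = 0).
ΔG = 0.40 kcal/mol between the two chairs.
K = exp(ΔG/RT) with R = 1.987×10⁻³ kcal mol⁻¹ K⁻¹ and T = 273 K gives K ≈ 2.09.

K ≈ 2.09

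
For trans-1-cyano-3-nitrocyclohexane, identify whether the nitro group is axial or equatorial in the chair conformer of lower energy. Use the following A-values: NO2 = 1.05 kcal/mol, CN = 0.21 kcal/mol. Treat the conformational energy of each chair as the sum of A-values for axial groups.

C1 and C3 have the same parity, so for the trans isomer the two substituents are one axial and one equatorial in each chair.
Chair I (nitro axial, cyano equatorial): E = 1.05 kcal/mol.
Chair II (nitro equatorial, cyano axial): E = 0.21 kcal/mol.
Chair II is the more stable (lower-energy) conformer, and in that chair the nitro group is equatorial.

equatorial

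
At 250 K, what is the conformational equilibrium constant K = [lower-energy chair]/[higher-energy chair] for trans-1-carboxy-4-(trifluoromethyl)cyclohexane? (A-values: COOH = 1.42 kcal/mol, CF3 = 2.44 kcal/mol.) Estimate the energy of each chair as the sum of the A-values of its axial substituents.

C1 and C4 have opposite parity, so for the trans isomer the two substituents are e,e in one chair and a,a in the other.
Chair I (carboxyl axial, trifluoromethyl axial): E = 3.86 kcal/mol; chair II (carboxyl equatorial, trifluoromethyl equatorial): E = 0.00 kcal/mol.
ΔG = 3.86 kcal/mol between the two chairs.
K = exp(ΔG/RT) with R = 1.987×10⁻³ kcal mol⁻¹ K⁻¹ and T = 250 K gives K ≈ 2.37e+03.

K ≈ 2370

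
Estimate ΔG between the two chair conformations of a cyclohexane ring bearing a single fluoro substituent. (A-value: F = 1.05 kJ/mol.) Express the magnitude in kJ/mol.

1.05 kJ/mol

A monosubstituted cyclohexane has one chair with the fluoro group axial (E = A = 1.05 kJ/mol) and one with it equatorial (E = 0).
ΔE = 1.05 − 0 = 1.05 kJ/mol.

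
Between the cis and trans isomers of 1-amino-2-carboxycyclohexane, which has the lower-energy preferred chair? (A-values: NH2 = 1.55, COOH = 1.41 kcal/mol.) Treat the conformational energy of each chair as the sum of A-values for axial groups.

At 1,2 positions (parity opposite): cis → (a,e or e,a); trans → (e,e or a,a).
Best chair for cis: E = 1.41 kcal/mol; best chair for trans: E = 0.00 kcal/mol.
The trans isomer is lower by 1.41 kcal/mol.

trans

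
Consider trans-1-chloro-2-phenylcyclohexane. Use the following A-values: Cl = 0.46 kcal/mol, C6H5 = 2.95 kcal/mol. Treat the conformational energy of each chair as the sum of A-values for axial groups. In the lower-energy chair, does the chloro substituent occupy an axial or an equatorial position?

C1 and C2 have opposite parity, so for the trans isomer the two substituents are e,e in one chair and a,a in the other.
Chair I (chloro axial, phenyl axial): E = 3.41 kcal/mol.
Chair II (chloro equatorial, phenyl equatorial): E = 0.00 kcal/mol.
Chair II is the more stable (lower-energy) conformer, and in that chair the chloro group is equatorial.

equatorial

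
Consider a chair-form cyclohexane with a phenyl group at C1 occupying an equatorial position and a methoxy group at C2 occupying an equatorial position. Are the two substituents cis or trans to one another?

trans

C1 and C2 have opposite parity, so their axial bonds point in opposite directions.
With opposite-parity carbons, two substituents on the same face are one axial and one equatorial; opposite faces give both axial or both equatorial.
Here the groups are equatorial/equatorial → opposite face → trans.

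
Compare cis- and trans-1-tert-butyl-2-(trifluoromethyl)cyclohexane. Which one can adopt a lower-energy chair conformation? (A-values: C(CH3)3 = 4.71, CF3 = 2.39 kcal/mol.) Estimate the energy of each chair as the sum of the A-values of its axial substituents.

At 1,2 positions (parity opposite): cis → (a,e or e,a); trans → (e,e or a,a).
Best chair for cis: E = 2.39 kcal/mol; best chair for trans: E = 0.00 kcal/mol.
The trans isomer is lower by 2.39 kcal/mol.

trans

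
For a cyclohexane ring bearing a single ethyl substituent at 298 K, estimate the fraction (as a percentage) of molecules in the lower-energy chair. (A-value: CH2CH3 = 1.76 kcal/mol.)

One chair has the ethyl group axial (E = 1.76 kcal/mol) and the other has it equatorial (E = 0).
ΔG = 1.76 kcal/mol between the two chairs.
K = exp(ΔG/RT) with R = 1.987×10⁻³ kcal mol⁻¹ K⁻¹ and T = 298 K gives K ≈ 19.5.
Fraction in the lower-energy chair = K/(K+1) = 95.1%.

95.1%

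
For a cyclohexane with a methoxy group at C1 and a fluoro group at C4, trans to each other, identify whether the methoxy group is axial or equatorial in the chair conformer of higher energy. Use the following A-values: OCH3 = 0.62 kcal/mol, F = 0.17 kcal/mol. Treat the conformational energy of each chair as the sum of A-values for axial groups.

C1 and C4 have opposite parity, so for the trans isomer the two substituents are e,e in one chair and a,a in the other.
Chair I (methoxy axial, fluoro axial): E = 0.79 kcal/mol.
Chair II (methoxy equatorial, fluoro equatorial): E = 0.00 kcal/mol.
Chair I is the less stable (higher-energy) conformer, and in that chair the methoxy group is axial.

axial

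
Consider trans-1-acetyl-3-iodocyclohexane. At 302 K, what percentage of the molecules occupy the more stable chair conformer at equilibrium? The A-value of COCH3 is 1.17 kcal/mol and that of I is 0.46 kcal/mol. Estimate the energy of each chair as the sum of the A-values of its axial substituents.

76.6%

C1 and C3 have the same parity, so for the trans isomer the two substituents are one axial and one equatorial in each chair.
Chair I (acetyl axial, iodo equatorial): E = 1.17 kcal/mol; chair II (acetyl equatorial, iodo axial): E = 0.46 kcal/mol.
ΔG = 0.71 kcal/mol between the two chairs.
K = exp(ΔG/RT) with R = 1.987×10⁻³ kcal mol⁻¹ K⁻¹ and T = 302 K gives K ≈ 3.26.
Fraction in the lower-energy chair = K/(K+1) = 76.6%.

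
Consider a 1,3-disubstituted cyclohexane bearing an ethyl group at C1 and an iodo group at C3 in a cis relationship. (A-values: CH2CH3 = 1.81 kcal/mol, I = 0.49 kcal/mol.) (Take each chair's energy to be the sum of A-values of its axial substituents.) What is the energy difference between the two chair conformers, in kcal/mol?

C1 and C3 have the same parity, so for the cis isomer the two substituents are e,e in one chair and a,a in the other.
Chair I (ethyl axial, iodo axial): E = 2.30 kcal/mol.
Chair II (ethyl equatorial, iodo equatorial): E = 0.00 kcal/mol.
ΔE = 2.30 − 0.00 = 2.30 kcal/mol; chair II is more stable.

2.30 kcal/mol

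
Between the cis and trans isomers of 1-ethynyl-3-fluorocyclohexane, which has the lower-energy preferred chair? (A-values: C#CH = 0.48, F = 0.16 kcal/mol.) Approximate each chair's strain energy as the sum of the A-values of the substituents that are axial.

cis

At 1,3 positions (parity same): cis → (e,e or a,a); trans → (a,e or e,a).
Best chair for cis: E = 0.00 kcal/mol; best chair for trans: E = 0.16 kcal/mol.
The cis isomer is lower by 0.16 kcal/mol.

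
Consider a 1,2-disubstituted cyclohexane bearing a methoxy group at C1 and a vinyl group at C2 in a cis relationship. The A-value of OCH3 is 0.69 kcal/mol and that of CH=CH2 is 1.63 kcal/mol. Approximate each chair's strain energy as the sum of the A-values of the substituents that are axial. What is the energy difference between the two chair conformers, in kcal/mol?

C1 and C2 have opposite parity, so for the cis isomer the two substituents are one axial and one equatorial in each chair.
Chair I (methoxy axial, vinyl equatorial): E = 0.69 kcal/mol.
Chair II (methoxy equatorial, vinyl axial): E = 1.63 kcal/mol.
ΔE = 1.63 − 0.69 = 0.94 kcal/mol; chair I is more stable.

0.94 kcal/mol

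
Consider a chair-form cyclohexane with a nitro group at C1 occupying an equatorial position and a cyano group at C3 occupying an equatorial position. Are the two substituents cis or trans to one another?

C1 and C3 have the same parity, so their axial bonds point in the same direction.
With same-parity carbons, two substituents on the same face are both axial or both equatorial; opposite faces give one of each.
Here the groups are equatorial/equatorial → same face → cis.

cis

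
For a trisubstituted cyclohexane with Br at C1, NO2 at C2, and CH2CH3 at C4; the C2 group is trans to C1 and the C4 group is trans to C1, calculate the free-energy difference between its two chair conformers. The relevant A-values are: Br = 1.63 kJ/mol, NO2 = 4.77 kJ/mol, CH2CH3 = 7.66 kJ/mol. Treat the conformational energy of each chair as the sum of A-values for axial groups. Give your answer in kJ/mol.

14.06 kJ/mol

Chair I (bromo axial, nitro axial, ethyl axial): E = 14.06 kJ/mol.
Chair II (bromo equatorial, nitro equatorial, ethyl equatorial): E = 0.00 kJ/mol.
ΔE = 14.06 − 0.00 = 14.06 kJ/mol; chair II is more stable.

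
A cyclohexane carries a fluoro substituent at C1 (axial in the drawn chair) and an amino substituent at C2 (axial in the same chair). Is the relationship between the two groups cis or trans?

trans

C1 and C2 have opposite parity, so their axial bonds point in opposite directions.
With opposite-parity carbons, two substituents on the same face are one axial and one equatorial; opposite faces give both axial or both equatorial.
Here the groups are axial/axial → opposite face → trans.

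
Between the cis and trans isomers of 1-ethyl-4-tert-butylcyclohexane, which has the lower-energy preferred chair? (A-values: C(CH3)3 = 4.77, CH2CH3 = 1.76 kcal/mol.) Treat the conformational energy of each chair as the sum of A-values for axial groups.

trans

At 1,4 positions (parity opposite): cis → (a,e or e,a); trans → (e,e or a,a).
Best chair for cis: E = 1.76 kcal/mol; best chair for trans: E = 0.00 kcal/mol.
The trans isomer is lower by 1.76 kcal/mol.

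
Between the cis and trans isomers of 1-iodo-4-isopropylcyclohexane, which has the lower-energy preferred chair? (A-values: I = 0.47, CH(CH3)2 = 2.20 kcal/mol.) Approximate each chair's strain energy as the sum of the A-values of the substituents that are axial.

trans

At 1,4 positions (parity opposite): cis → (a,e or e,a); trans → (e,e or a,a).
Best chair for cis: E = 0.47 kcal/mol; best chair for trans: E = 0.00 kcal/mol.
The trans isomer is lower by 0.47 kcal/mol.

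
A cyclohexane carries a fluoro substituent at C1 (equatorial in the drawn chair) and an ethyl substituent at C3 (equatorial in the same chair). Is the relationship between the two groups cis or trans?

cis

C1 and C3 have the same parity, so their axial bonds point in the same direction.
With same-parity carbons, two substituents on the same face are both axial or both equatorial; opposite faces give one of each.
Here the groups are equatorial/equatorial → same face → cis.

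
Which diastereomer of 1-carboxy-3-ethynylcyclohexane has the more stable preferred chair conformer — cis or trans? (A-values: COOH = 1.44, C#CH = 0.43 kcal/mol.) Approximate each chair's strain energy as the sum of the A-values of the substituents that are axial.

cis

At 1,3 positions (parity same): cis → (e,e or a,a); trans → (a,e or e,a).
Best chair for cis: E = 0.00 kcal/mol; best chair for trans: E = 0.43 kcal/mol.
The cis isomer is lower by 0.43 kcal/mol.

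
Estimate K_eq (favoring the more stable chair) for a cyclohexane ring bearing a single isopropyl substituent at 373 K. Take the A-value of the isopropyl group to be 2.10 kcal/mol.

K ≈ 17.0

One chair has the isopropyl group axial (E = 2.10 kcal/mol) and the other has it equatorial (E = 0).
ΔG = 2.10 kcal/mol between the two chairs.
K = exp(ΔG/RT) with R = 1.987×10⁻³ kcal mol⁻¹ K⁻¹ and T = 373 K gives K ≈ 17.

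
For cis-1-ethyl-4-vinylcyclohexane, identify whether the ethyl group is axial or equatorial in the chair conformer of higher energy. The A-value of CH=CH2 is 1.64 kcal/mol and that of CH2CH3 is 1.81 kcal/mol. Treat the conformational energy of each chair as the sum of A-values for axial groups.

C1 and C4 have opposite parity, so for the cis isomer the two substituents are one axial and one equatorial in each chair.
Chair I (vinyl axial, ethyl equatorial): E = 1.64 kcal/mol.
Chair II (vinyl equatorial, ethyl axial): E = 1.81 kcal/mol.
Chair II is the less stable (higher-energy) conformer, and in that chair the ethyl group is axial.

axial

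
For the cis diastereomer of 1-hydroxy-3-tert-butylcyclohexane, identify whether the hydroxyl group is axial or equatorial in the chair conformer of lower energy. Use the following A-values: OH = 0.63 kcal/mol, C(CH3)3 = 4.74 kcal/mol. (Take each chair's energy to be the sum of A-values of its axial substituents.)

C1 and C3 have the same parity, so for the cis isomer the two substituents are e,e in one chair and a,a in the other.
Chair I (hydroxyl axial, tert-butyl axial): E = 5.37 kcal/mol.
Chair II (hydroxyl equatorial, tert-butyl equatorial): E = 0.00 kcal/mol.
Chair II is the more stable (lower-energy) conformer, and in that chair the hydroxyl group is equatorial.

equatorial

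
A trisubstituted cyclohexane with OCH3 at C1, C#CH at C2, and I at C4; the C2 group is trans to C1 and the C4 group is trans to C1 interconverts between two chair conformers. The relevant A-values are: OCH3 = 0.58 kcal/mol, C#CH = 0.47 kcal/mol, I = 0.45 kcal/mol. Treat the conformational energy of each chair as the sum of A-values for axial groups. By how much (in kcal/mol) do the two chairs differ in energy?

Chair I (methoxy axial, ethynyl axial, iodo axial): E = 1.50 kcal/mol.
Chair II (methoxy equatorial, ethynyl equatorial, iodo equatorial): E = 0.00 kcal/mol.
ΔE = 1.50 − 0.00 = 1.50 kcal/mol; chair II is more stable.

1.50 kcal/mol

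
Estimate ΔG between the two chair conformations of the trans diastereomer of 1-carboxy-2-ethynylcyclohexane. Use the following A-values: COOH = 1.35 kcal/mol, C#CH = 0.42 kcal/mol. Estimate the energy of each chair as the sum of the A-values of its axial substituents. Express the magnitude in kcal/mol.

C1 and C2 have opposite parity, so for the trans isomer the two substituents are e,e in one chair and a,a in the other.
Chair I (carboxyl axial, ethynyl axial): E = 1.77 kcal/mol.
Chair II (carboxyl equatorial, ethynyl equatorial): E = 0.00 kcal/mol.
ΔE = 1.77 − 0.00 = 1.77 kcal/mol; chair II is more stable.

1.77 kcal/mol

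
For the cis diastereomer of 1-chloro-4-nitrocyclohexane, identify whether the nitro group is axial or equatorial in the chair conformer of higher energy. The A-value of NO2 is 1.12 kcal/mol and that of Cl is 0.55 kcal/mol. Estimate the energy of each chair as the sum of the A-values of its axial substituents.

axial

C1 and C4 have opposite parity, so for the cis isomer the two substituents are one axial and one equatorial in each chair.
Chair I (nitro axial, chloro equatorial): E = 1.12 kcal/mol.
Chair II (nitro equatorial, chloro axial): E = 0.55 kcal/mol.
Chair I is the less stable (higher-energy) conformer, and in that chair the nitro group is axial.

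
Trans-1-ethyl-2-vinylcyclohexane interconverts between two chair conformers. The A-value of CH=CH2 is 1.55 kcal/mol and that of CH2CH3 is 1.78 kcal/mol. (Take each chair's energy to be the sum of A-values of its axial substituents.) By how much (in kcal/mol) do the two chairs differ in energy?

C1 and C2 have opposite parity, so for the trans isomer the two substituents are e,e in one chair and a,a in the other.
Chair I (vinyl axial, ethyl axial): E = 3.33 kcal/mol.
Chair II (vinyl equatorial, ethyl equatorial): E = 0.00 kcal/mol.
ΔE = 3.33 − 0.00 = 3.33 kcal/mol; chair II is more stable.

3.33 kcal/mol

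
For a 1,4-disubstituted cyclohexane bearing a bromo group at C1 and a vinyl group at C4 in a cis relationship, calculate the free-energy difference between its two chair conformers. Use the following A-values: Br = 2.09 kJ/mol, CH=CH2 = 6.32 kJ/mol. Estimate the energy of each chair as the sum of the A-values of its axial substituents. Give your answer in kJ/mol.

4.23 kJ/mol

C1 and C4 have opposite parity, so for the cis isomer the two substituents are one axial and one equatorial in each chair.
Chair I (bromo axial, vinyl equatorial): E = 2.09 kJ/mol.
Chair II (bromo equatorial, vinyl axial): E = 6.32 kJ/mol.
ΔE = 6.32 − 2.09 = 4.23 kJ/mol; chair I is more stable.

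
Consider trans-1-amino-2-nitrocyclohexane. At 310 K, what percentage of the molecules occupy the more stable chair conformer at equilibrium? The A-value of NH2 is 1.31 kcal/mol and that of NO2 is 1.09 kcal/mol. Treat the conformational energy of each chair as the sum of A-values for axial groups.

C1 and C2 have opposite parity, so for the trans isomer the two substituents are e,e in one chair and a,a in the other.
Chair I (amino axial, nitro axial): E = 2.40 kcal/mol; chair II (amino equatorial, nitro equatorial): E = 0.00 kcal/mol.
ΔG = 2.40 kcal/mol between the two chairs.
K = exp(ΔG/RT) with R = 1.987×10⁻³ kcal mol⁻¹ K⁻¹ and T = 310 K gives K ≈ 49.2.
Fraction in the lower-energy chair = K/(K+1) = 98.0%.

98.0%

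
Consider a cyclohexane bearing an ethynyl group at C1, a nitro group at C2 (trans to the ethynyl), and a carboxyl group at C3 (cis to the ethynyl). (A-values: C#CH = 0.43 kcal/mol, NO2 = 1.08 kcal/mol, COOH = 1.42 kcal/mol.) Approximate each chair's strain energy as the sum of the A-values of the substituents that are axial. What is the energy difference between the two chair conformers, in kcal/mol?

Chair I (ethynyl axial, nitro axial, carboxyl axial): E = 2.93 kcal/mol.
Chair II (ethynyl equatorial, nitro equatorial, carboxyl equatorial): E = 0.00 kcal/mol.
ΔE = 2.93 − 0.00 = 2.93 kcal/mol; chair II is more stable.

2.93 kcal/mol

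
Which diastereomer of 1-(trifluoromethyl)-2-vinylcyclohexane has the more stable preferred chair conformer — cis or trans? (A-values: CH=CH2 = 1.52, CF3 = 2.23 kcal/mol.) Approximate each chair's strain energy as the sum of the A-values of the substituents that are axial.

At 1,2 positions (parity opposite): cis → (a,e or e,a); trans → (e,e or a,a).
Best chair for cis: E = 1.52 kcal/mol; best chair for trans: E = 0.00 kcal/mol.
The trans isomer is lower by 1.52 kcal/mol.

trans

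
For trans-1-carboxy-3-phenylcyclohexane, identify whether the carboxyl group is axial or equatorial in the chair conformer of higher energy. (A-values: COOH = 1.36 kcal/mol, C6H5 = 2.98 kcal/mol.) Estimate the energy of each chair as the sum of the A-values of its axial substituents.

equatorial

C1 and C3 have the same parity, so for the trans isomer the two substituents are one axial and one equatorial in each chair.
Chair I (carboxyl axial, phenyl equatorial): E = 1.36 kcal/mol.
Chair II (carboxyl equatorial, phenyl axial): E = 2.98 kcal/mol.
Chair II is the less stable (higher-energy) conformer, and in that chair the carboxyl group is equatorial.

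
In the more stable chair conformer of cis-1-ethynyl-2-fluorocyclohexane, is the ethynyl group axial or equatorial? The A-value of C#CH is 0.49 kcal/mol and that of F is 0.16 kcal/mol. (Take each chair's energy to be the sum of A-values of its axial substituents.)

C1 and C2 have opposite parity, so for the cis isomer the two substituents are one axial and one equatorial in each chair.
Chair I (ethynyl axial, fluoro equatorial): E = 0.49 kcal/mol.
Chair II (ethynyl equatorial, fluoro axial): E = 0.16 kcal/mol.
Chair II is the more stable (lower-energy) conformer, and in that chair the ethynyl group is equatorial.

equatorial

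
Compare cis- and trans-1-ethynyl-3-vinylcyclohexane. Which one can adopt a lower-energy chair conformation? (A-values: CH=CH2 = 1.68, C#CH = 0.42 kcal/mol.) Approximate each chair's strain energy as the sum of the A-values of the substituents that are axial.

cis

At 1,3 positions (parity same): cis → (e,e or a,a); trans → (a,e or e,a).
Best chair for cis: E = 0.00 kcal/mol; best chair for trans: E = 0.42 kcal/mol.
The cis isomer is lower by 0.42 kcal/mol.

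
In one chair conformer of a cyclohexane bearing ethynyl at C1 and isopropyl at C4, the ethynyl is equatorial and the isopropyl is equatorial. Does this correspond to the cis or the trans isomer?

C1 and C4 have opposite parity, so their axial bonds point in opposite directions.
With opposite-parity carbons, two substituents on the same face are one axial and one equatorial; opposite faces give both axial or both equatorial.
Here the groups are equatorial/equatorial → opposite face → trans.

trans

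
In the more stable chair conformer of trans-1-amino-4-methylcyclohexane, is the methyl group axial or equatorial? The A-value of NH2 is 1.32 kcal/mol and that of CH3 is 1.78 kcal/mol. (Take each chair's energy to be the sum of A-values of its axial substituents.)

equatorial

C1 and C4 have opposite parity, so for the trans isomer the two substituents are e,e in one chair and a,a in the other.
Chair I (amino axial, methyl axial): E = 3.10 kcal/mol.
Chair II (amino equatorial, methyl equatorial): E = 0.00 kcal/mol.
Chair II is the more stable (lower-energy) conformer, and in that chair the methyl group is equatorial.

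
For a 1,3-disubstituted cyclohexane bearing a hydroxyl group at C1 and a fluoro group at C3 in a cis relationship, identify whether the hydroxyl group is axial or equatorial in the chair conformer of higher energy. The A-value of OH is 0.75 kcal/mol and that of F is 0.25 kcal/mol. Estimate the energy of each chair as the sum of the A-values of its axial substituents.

axial

C1 and C3 have the same parity, so for the cis isomer the two substituents are e,e in one chair and a,a in the other.
Chair I (hydroxyl axial, fluoro axial): E = 1.00 kcal/mol.
Chair II (hydroxyl equatorial, fluoro equatorial): E = 0.00 kcal/mol.
Chair I is the less stable (higher-energy) conformer, and in that chair the hydroxyl group is axial.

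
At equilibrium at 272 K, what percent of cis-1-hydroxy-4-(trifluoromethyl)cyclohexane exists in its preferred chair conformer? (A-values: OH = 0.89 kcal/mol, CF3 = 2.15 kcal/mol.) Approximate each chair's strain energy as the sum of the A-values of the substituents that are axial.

C1 and C4 have opposite parity, so for the cis isomer the two substituents are one axial and one equatorial in each chair.
Chair I (hydroxyl axial, trifluoromethyl equatorial): E = 0.89 kcal/mol; chair II (hydroxyl equatorial, trifluoromethyl axial): E = 2.15 kcal/mol.
ΔG = 1.26 kcal/mol between the two chairs.
K = exp(ΔG/RT) with R = 1.987×10⁻³ kcal mol⁻¹ K⁻¹ and T = 272 K gives K ≈ 10.3.
Fraction in the lower-energy chair = K/(K+1) = 91.1%.

91.1%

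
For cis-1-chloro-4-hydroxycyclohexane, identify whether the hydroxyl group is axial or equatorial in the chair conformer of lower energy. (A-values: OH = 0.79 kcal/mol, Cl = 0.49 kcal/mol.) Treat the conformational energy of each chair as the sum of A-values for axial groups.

C1 and C4 have opposite parity, so for the cis isomer the two substituents are one axial and one equatorial in each chair.
Chair I (hydroxyl axial, chloro equatorial): E = 0.79 kcal/mol.
Chair II (hydroxyl equatorial, chloro axial): E = 0.49 kcal/mol.
Chair II is the more stable (lower-energy) conformer, and in that chair the hydroxyl group is equatorial.

equatorial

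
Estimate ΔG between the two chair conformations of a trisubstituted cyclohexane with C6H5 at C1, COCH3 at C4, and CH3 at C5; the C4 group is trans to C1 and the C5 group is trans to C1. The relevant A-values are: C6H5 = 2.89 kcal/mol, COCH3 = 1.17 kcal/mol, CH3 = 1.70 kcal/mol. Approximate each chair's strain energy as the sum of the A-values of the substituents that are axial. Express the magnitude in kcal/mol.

Chair I (phenyl axial, acetyl axial, methyl equatorial): E = 4.06 kcal/mol.
Chair II (phenyl equatorial, acetyl equatorial, methyl axial): E = 1.70 kcal/mol.
ΔE = 4.06 − 1.70 = 2.36 kcal/mol; chair II is more stable.

2.36 kcal/mol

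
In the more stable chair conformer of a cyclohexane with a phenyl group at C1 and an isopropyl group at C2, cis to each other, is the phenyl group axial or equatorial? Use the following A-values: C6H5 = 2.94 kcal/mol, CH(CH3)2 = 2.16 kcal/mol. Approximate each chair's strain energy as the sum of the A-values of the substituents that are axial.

C1 and C2 have opposite parity, so for the cis isomer the two substituents are one axial and one equatorial in each chair.
Chair I (phenyl axial, isopropyl equatorial): E = 2.94 kcal/mol.
Chair II (phenyl equatorial, isopropyl axial): E = 2.16 kcal/mol.
Chair II is the more stable (lower-energy) conformer, and in that chair the phenyl group is equatorial.

equatorial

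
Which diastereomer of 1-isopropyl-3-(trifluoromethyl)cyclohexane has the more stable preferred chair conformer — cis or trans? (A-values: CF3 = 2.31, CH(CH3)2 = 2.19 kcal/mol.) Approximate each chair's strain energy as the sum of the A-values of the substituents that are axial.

cis

At 1,3 positions (parity same): cis → (e,e or a,a); trans → (a,e or e,a).
Best chair for cis: E = 0.00 kcal/mol; best chair for trans: E = 2.19 kcal/mol.
The cis isomer is lower by 2.19 kcal/mol.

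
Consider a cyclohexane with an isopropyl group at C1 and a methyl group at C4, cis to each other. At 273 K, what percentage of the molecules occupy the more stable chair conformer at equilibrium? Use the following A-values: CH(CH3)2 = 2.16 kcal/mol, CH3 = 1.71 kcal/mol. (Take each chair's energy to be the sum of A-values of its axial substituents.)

C1 and C4 have opposite parity, so for the cis isomer the two substituents are one axial and one equatorial in each chair.
Chair I (isopropyl axial, methyl equatorial): E = 2.16 kcal/mol; chair II (isopropyl equatorial, methyl axial): E = 1.71 kcal/mol.
ΔG = 0.45 kcal/mol between the two chairs.
K = exp(ΔG/RT) with R = 1.987×10⁻³ kcal mol⁻¹ K⁻¹ and T = 273 K gives K ≈ 2.29.
Fraction in the lower-energy chair = K/(K+1) = 69.6%.

69.6%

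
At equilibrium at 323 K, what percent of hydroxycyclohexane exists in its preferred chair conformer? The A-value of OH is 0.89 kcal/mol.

80.0%

One chair has the hydroxyl group axial (E = 0.89 kcal/mol) and the other has it equatorial (E = 0).
ΔG = 0.89 kcal/mol between the two chairs.
K = exp(ΔG/RT) with R = 1.987×10⁻³ kcal mol⁻¹ K⁻¹ and T = 323 K gives K ≈ 4.
Fraction in the lower-energy chair = K/(K+1) = 80.0%.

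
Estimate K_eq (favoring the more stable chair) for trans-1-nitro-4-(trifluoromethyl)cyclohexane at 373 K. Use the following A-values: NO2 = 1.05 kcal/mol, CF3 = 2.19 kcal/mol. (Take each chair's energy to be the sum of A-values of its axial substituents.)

K ≈ 79.2

C1 and C4 have opposite parity, so for the trans isomer the two substituents are e,e in one chair and a,a in the other.
Chair I (nitro axial, trifluoromethyl axial): E = 3.24 kcal/mol; chair II (nitro equatorial, trifluoromethyl equatorial): E = 0.00 kcal/mol.
ΔG = 3.24 kcal/mol between the two chairs.
K = exp(ΔG/RT) with R = 1.987×10⁻³ kcal mol⁻¹ K⁻¹ and T = 373 K gives K ≈ 79.2.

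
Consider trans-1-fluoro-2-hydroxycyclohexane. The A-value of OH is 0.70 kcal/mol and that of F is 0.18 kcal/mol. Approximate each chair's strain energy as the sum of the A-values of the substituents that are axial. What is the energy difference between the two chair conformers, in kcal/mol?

0.88 kcal/mol

C1 and C2 have opposite parity, so for the trans isomer the two substituents are e,e in one chair and a,a in the other.
Chair I (hydroxyl axial, fluoro axial): E = 0.88 kcal/mol.
Chair II (hydroxyl equatorial, fluoro equatorial): E = 0.00 kcal/mol.
ΔE = 0.88 − 0.00 = 0.88 kcal/mol; chair II is more stable.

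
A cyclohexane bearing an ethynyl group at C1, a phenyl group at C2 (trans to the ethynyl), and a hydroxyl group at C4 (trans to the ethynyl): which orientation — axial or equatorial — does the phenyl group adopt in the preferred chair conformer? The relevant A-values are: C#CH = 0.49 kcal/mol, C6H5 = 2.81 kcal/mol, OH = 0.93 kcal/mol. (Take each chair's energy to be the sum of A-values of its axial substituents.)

equatorial

Chair I (ethynyl axial, phenyl axial, hydroxyl axial): E = 4.23 kcal/mol.
Chair II (ethynyl equatorial, phenyl equatorial, hydroxyl equatorial): E = 0.00 kcal/mol.
Chair II is the more stable (lower-energy) conformer, and in that chair the phenyl group is equatorial.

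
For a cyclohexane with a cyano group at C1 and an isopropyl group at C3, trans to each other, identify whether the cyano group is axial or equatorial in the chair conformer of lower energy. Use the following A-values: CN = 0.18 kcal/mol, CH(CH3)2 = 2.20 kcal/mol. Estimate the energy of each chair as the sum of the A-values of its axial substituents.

C1 and C3 have the same parity, so for the trans isomer the two substituents are one axial and one equatorial in each chair.
Chair I (cyano axial, isopropyl equatorial): E = 0.18 kcal/mol.
Chair II (cyano equatorial, isopropyl axial): E = 2.20 kcal/mol.
Chair I is the more stable (lower-energy) conformer, and in that chair the cyano group is axial.

axial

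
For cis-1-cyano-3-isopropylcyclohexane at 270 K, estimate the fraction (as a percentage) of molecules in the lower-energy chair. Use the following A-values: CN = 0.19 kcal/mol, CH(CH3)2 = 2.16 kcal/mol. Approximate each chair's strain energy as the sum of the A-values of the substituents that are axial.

C1 and C3 have the same parity, so for the cis isomer the two substituents are e,e in one chair and a,a in the other.
Chair I (cyano axial, isopropyl axial): E = 2.35 kcal/mol; chair II (cyano equatorial, isopropyl equatorial): E = 0.00 kcal/mol.
ΔG = 2.35 kcal/mol between the two chairs.
K = exp(ΔG/RT) with R = 1.987×10⁻³ kcal mol⁻¹ K⁻¹ and T = 270 K gives K ≈ 79.9.
Fraction in the lower-energy chair = K/(K+1) = 98.8%.

98.8%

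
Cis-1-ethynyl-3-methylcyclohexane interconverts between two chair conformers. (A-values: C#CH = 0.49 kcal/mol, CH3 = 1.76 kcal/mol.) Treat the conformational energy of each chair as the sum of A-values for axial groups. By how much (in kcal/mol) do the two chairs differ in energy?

C1 and C3 have the same parity, so for the cis isomer the two substituents are e,e in one chair and a,a in the other.
Chair I (ethynyl axial, methyl axial): E = 2.25 kcal/mol.
Chair II (ethynyl equatorial, methyl equatorial): E = 0.00 kcal/mol.
ΔE = 2.25 − 0.00 = 2.25 kcal/mol; chair II is more stable.

2.25 kcal/mol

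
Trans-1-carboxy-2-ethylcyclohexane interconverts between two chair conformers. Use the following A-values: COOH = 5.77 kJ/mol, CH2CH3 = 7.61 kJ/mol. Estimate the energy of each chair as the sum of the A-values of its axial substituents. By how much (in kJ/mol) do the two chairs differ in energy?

13.38 kJ/mol

C1 and C2 have opposite parity, so for the trans isomer the two substituents are e,e in one chair and a,a in the other.
Chair I (carboxyl axial, ethyl axial): E = 13.38 kJ/mol.
Chair II (carboxyl equatorial, ethyl equatorial): E = 0.00 kJ/mol.
ΔE = 13.38 − 0.00 = 13.38 kJ/mol; chair II is more stable.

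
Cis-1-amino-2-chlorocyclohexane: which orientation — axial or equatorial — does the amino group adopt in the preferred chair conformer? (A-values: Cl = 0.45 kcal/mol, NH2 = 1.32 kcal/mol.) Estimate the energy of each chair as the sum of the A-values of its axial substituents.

equatorial

C1 and C2 have opposite parity, so for the cis isomer the two substituents are one axial and one equatorial in each chair.
Chair I (chloro axial, amino equatorial): E = 0.45 kcal/mol.
Chair II (chloro equatorial, amino axial): E = 1.32 kcal/mol.
Chair I is the more stable (lower-energy) conformer, and in that chair the amino group is equatorial.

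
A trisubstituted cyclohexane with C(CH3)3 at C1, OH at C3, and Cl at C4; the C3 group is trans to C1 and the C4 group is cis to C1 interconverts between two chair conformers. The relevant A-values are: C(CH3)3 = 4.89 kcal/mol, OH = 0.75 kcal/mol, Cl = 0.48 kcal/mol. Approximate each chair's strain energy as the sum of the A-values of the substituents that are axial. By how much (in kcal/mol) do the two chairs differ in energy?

Chair I (tert-butyl axial, hydroxyl equatorial, chloro equatorial): E = 4.89 kcal/mol.
Chair II (tert-butyl equatorial, hydroxyl axial, chloro axial): E = 1.23 kcal/mol.
ΔE = 4.89 − 1.23 = 3.66 kcal/mol; chair II is more stable.

3.66 kcal/mol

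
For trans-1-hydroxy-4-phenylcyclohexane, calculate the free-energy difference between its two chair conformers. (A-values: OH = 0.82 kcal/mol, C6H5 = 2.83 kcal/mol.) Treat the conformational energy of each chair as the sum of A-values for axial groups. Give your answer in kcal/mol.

C1 and C4 have opposite parity, so for the trans isomer the two substituents are e,e in one chair and a,a in the other.
Chair I (hydroxyl axial, phenyl axial): E = 3.65 kcal/mol.
Chair II (hydroxyl equatorial, phenyl equatorial): E = 0.00 kcal/mol.
ΔE = 3.65 − 0.00 = 3.65 kcal/mol; chair II is more stable.

3.65 kcal/mol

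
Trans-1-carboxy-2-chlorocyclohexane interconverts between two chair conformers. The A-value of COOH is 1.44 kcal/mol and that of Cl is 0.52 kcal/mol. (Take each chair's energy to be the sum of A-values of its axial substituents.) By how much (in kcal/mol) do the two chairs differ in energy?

C1 and C2 have opposite parity, so for the trans isomer the two substituents are e,e in one chair and a,a in the other.
Chair I (carboxyl axial, chloro axial): E = 1.96 kcal/mol.
Chair II (carboxyl equatorial, chloro equatorial): E = 0.00 kcal/mol.
ΔE = 1.96 − 0.00 = 1.96 kcal/mol; chair II is more stable.

1.96 kcal/mol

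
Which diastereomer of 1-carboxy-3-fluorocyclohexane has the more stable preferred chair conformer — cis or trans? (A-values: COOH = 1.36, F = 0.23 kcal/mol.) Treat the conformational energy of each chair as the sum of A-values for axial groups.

At 1,3 positions (parity same): cis → (e,e or a,a); trans → (a,e or e,a).
Best chair for cis: E = 0.00 kcal/mol; best chair for trans: E = 0.23 kcal/mol.
The cis isomer is lower by 0.23 kcal/mol.

cis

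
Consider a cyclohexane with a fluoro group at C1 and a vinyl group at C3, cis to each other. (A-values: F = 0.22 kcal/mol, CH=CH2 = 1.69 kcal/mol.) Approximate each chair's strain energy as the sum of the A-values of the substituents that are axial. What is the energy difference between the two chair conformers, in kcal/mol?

1.91 kcal/mol

C1 and C3 have the same parity, so for the cis isomer the two substituents are e,e in one chair and a,a in the other.
Chair I (fluoro axial, vinyl axial): E = 1.91 kcal/mol.
Chair II (fluoro equatorial, vinyl equatorial): E = 0.00 kcal/mol.
ΔE = 1.91 − 0.00 = 1.91 kcal/mol; chair II is more stable.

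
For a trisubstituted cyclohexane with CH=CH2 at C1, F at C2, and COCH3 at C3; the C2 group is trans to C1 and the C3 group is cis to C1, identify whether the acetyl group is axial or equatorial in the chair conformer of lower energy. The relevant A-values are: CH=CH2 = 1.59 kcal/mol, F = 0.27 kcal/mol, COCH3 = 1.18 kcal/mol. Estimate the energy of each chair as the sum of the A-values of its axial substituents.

equatorial

Chair I (vinyl axial, fluoro axial, acetyl axial): E = 3.04 kcal/mol.
Chair II (vinyl equatorial, fluoro equatorial, acetyl equatorial): E = 0.00 kcal/mol.
Chair II is the more stable (lower-energy) conformer, and in that chair the acetyl group is equatorial.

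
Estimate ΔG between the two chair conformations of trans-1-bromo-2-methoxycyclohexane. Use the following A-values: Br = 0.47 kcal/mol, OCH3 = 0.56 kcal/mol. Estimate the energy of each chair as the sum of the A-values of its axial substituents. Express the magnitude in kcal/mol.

1.03 kcal/mol

C1 and C2 have opposite parity, so for the trans isomer the two substituents are e,e in one chair and a,a in the other.
Chair I (bromo axial, methoxy axial): E = 1.03 kcal/mol.
Chair II (bromo equatorial, methoxy equatorial): E = 0.00 kcal/mol.
ΔE = 1.03 − 0.00 = 1.03 kcal/mol; chair II is more stable.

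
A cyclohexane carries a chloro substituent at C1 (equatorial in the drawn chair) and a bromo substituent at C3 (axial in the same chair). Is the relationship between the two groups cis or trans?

C1 and C3 have the same parity, so their axial bonds point in the same direction.
With same-parity carbons, two substituents on the same face are both axial or both equatorial; opposite faces give one of each.
Here the groups are equatorial/axial → opposite face → trans.

trans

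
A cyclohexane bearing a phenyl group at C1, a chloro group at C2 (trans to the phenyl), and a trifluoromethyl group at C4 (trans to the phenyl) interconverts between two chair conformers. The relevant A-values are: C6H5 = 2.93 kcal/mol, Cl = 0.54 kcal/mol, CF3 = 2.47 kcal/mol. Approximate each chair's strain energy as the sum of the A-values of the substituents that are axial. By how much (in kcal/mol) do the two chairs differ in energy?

Chair I (phenyl axial, chloro axial, trifluoromethyl axial): E = 5.94 kcal/mol.
Chair II (phenyl equatorial, chloro equatorial, trifluoromethyl equatorial): E = 0.00 kcal/mol.
ΔE = 5.94 − 0.00 = 5.94 kcal/mol; chair II is more stable.

5.94 kcal/mol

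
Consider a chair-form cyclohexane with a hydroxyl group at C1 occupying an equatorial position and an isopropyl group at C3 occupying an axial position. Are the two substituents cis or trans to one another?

trans

C1 and C3 have the same parity, so their axial bonds point in the same direction.
With same-parity carbons, two substituents on the same face are both axial or both equatorial; opposite faces give one of each.
Here the groups are equatorial/axial → opposite face → trans.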